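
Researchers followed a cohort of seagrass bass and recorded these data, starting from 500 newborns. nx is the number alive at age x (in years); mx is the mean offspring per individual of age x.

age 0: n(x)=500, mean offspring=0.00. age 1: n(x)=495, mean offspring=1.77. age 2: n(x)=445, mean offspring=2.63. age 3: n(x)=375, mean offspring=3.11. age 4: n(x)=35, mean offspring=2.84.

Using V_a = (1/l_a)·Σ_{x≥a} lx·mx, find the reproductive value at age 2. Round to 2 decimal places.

5.47

lx = nx/n0 = nx/500: 1, 0.99, 0.89, 0.75, 0.07
lx·mx for x ≥ 2: 2.3407, 2.3325, 0.1988 → sum = 4.872
V_2 = 4.872 / l_2 = 4.872 / 0.89 = 5.474157… → 5.47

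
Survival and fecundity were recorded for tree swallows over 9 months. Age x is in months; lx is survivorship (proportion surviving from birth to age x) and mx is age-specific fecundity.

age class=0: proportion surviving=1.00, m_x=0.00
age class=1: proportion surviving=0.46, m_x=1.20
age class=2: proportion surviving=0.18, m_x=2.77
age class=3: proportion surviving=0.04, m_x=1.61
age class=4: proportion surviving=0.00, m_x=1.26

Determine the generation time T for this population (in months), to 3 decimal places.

1.563

lx·mx: 0, 0.552, 0.4986, 0.0644, 0 → R0 = 1.115
x·lx·mx: 0, 0.552, 0.9972, 0.1932, 0 → Σ = 1.7424
T = 1.7424 / 1.115 = 1.562691… → 1.563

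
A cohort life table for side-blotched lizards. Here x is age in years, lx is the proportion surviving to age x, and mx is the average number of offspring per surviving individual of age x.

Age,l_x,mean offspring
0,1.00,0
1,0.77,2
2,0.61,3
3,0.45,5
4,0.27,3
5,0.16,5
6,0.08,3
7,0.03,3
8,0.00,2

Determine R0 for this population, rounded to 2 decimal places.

7.56

lx·mx by age: 0, 1.54, 1.83, 2.25, 0.81, 0.8, 0.24, 0.09, 0
R0 = Σ lx·mx = 7.56 → 7.56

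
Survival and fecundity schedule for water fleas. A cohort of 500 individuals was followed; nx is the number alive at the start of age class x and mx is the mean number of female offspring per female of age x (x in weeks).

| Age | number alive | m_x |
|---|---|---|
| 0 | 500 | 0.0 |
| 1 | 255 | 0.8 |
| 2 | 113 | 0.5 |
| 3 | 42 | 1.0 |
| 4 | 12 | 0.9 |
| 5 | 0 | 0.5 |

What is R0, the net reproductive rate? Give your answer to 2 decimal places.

lx = nx/n0 = nx/500: 1, 0.51, 0.226, 0.084, 0.024, 0
lx·mx by age: 0, 0.408, 0.113, 0.084, 0.0216, 0
R0 = Σ lx·mx = 0.6266 → 0.63

0.63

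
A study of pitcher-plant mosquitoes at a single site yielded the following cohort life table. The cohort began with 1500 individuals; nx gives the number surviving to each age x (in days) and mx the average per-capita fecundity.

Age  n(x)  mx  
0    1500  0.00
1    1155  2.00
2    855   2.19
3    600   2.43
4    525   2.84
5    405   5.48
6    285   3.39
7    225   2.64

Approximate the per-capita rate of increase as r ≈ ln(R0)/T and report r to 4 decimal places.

lx = nx/n0 = nx/1500: 1, 0.77, 0.57, 0.4, 0.35, 0.27, 0.19, 0.15
R0 = Σ lx·mx = 0 + 1.54 + 1.2483 + 0.972 + 0.994 + 1.4796 + 0.6441 + 0.396 = 7.274
Σ x·lx·mx = 24.9632; T = 24.9632/7.274 = 3.43184…
r ≈ ln(R0)/T = ln(7.274)/3.43184… = 0.578205… → 0.5782

0.5782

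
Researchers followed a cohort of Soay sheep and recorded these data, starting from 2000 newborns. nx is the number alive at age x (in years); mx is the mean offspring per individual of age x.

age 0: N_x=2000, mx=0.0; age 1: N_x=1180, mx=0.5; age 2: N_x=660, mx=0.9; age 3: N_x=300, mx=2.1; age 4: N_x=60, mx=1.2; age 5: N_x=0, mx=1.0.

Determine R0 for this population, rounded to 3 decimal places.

0.943

lx = nx/n0 = nx/2000: 1, 0.59, 0.33, 0.15, 0.03, 0
lx·mx by age: 0, 0.295, 0.297, 0.315, 0.036, 0
R0 = Σ lx·mx = 0.943 → 0.943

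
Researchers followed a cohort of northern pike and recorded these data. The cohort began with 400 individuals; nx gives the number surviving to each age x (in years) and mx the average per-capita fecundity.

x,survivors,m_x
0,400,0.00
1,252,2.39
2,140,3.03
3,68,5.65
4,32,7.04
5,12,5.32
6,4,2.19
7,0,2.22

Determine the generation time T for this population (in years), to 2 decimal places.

lx = nx/n0 = nx/400: 1, 0.63, 0.35, 0.17, 0.08, 0.03, 0.01, 0
lx·mx: 0, 1.5057, 1.0605, 0.9605, 0.5632, 0.1596, 0.0219, 0 → R0 = 4.2714
x·lx·mx: 0, 1.5057, 2.121, 2.8815, 2.2528, 0.798, 0.1314, 0 → Σ = 9.6904
T = 9.6904 / 4.2714 = 2.268671… → 2.27

2.27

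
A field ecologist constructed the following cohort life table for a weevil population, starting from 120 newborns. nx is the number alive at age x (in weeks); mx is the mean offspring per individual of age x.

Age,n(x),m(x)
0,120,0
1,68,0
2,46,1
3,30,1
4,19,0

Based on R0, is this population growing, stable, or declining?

lx = nx/n0 = nx/120: 1, 0.56667…, 0.38333…, 0.25, 0.15833…
R0 = Σ lx·mx = 0 + 0 + 0.383333… + 0.25 + 0 = 0.633333…
R0 < 1, so the population is declining.

declining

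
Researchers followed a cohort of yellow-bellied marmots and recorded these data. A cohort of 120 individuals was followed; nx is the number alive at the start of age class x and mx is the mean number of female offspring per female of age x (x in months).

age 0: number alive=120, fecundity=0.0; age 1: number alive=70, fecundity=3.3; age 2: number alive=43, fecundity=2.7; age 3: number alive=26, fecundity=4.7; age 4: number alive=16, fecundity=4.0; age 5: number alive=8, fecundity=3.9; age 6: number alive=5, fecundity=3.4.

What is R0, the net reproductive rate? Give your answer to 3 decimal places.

lx = nx/n0 = nx/120: 1, 0.58333…, 0.35833…, 0.21667…, 0.13333…, 0.06667…, 0.04167…
lx·mx by age: 0, 1.925…, 0.9675…, 1.018333…, 0.533333…, 0.26…, 0.141667…
R0 = Σ lx·mx = 4.845833… → 4.846

4.846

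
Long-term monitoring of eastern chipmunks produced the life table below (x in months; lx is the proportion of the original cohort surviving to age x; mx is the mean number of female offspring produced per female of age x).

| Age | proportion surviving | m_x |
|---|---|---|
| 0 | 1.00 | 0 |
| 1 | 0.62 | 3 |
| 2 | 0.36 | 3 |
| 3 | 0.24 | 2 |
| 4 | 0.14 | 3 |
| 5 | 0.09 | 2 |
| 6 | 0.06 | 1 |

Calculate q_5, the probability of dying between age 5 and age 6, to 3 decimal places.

q_5 = (l_5 − l_6) / l_5 = (0.09 − 0.06) / 0.09
     = 0.03 / 0.09 = 0.333333… → 0.333

0.333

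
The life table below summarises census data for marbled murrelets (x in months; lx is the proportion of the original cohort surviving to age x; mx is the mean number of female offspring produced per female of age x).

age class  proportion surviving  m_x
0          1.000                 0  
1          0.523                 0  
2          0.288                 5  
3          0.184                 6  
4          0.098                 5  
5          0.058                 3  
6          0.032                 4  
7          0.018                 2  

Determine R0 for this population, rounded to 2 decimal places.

3.37

lx·mx by age: 0, 0, 1.44, 1.104, 0.49, 0.174, 0.128, 0.036
R0 = Σ lx·mx = 3.372 → 3.37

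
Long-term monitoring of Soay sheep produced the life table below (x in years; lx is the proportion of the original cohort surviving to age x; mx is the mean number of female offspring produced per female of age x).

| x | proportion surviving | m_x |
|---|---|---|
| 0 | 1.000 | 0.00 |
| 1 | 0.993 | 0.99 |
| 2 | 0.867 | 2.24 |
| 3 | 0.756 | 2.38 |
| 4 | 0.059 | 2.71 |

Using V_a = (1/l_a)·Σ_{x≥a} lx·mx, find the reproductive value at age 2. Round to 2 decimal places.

4.50

lx·mx for x ≥ 2: 1.94208, 1.79928, 0.15989 → sum = 3.90125
V_2 = 3.90125 / l_2 = 3.90125 / 0.867 = 4.499712… → 4.50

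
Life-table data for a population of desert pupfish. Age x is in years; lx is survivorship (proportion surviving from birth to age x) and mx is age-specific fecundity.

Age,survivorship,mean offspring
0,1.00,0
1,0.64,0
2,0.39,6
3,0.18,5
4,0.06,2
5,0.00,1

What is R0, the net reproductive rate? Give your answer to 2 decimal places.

3.36

lx·mx by age: 0, 0, 2.34, 0.9, 0.12, 0
R0 = Σ lx·mx = 3.36 → 3.36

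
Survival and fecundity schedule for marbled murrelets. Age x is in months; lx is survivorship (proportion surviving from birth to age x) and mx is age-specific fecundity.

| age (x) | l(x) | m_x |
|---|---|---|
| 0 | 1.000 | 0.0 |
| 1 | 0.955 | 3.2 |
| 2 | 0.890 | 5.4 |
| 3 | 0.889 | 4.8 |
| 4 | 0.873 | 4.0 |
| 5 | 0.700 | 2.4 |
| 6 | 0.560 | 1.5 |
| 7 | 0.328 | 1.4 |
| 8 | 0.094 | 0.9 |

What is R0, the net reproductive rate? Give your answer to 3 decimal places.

lx·mx by age: 0, 3.056, 4.806, 4.2672, 3.492, 1.68, 0.84, 0.4592, 0.0846
R0 = Σ lx·mx = 18.685 → 18.685

18.685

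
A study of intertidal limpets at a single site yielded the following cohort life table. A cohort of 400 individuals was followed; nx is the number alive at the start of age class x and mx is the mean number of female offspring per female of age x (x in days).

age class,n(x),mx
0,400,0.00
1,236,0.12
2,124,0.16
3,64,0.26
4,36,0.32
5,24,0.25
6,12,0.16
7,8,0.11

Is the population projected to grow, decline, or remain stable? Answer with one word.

lx = nx/n0 = nx/400: 1, 0.59, 0.31, 0.16, 0.09, 0.06, 0.03, 0.02
R0 = Σ lx·mx = 0 + 0.0708 + 0.0496 + 0.0416 + 0.0288 + 0.015 + 0.0048 + 0.0022 = 0.2128
R0 < 1, so the population is declining.

declining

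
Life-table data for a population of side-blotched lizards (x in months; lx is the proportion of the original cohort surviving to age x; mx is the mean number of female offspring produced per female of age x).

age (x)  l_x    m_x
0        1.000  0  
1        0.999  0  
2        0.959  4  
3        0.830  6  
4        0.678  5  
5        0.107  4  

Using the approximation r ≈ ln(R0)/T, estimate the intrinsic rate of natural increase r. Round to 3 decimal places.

0.836

R0 = Σ lx·mx = 0 + 0 + 3.836 + 4.98 + 3.39 + 0.428 = 12.634
Σ x·lx·mx = 38.312; T = 38.312/12.634 = 3.03245…
r ≈ ln(R0)/T = ln(12.634)/3.03245… = 0.83642… → 0.836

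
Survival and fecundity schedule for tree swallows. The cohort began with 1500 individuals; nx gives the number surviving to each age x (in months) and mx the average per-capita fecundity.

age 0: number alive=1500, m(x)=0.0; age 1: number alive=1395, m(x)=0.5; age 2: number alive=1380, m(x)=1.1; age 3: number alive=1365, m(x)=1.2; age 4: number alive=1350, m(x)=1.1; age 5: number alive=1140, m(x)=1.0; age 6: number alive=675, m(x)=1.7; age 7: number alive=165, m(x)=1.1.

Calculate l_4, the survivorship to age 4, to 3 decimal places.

l_4 = n_4/n_0 = 1350/1500 = 0.9 → 0.900

0.900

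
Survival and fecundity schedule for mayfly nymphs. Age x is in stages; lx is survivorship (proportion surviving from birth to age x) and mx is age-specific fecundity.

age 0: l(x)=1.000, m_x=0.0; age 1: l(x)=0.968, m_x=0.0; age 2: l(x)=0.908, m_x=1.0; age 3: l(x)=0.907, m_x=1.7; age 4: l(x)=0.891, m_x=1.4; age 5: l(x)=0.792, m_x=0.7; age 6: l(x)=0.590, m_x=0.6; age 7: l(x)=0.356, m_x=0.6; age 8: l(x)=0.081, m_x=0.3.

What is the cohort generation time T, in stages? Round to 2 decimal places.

lx·mx: 0, 0, 0.908, 1.5419, 1.2474, 0.5544, 0.354, 0.2136, 0.0243 → R0 = 4.8436
x·lx·mx: 0, 0, 1.816, 4.6257, 4.9896, 2.772, 2.124, 1.4952, 0.1944 → Σ = 18.0169
T = 18.0169 / 4.8436 = 3.719733… → 3.72

3.72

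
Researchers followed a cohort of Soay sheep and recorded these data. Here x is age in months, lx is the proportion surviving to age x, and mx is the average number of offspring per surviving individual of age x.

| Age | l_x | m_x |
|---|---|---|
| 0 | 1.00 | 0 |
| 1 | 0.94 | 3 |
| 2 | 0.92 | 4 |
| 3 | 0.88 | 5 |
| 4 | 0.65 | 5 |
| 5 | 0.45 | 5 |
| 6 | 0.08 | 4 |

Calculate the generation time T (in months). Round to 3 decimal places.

2.964

lx·mx: 0, 2.82, 3.68, 4.4, 3.25, 2.25, 0.32 → R0 = 16.72
x·lx·mx: 0, 2.82, 7.36, 13.2, 13, 11.25, 1.92 → Σ = 49.55
T = 49.55 / 16.72 = 2.963517… → 2.964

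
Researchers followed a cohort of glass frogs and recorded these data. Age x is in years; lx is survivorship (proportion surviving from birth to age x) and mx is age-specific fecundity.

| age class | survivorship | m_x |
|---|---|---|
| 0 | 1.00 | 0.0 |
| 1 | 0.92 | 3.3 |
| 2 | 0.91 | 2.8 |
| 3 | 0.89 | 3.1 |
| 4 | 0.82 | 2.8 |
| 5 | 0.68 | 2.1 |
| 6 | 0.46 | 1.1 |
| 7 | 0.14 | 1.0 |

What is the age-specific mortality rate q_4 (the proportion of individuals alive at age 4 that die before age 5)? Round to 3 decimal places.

q_4 = (l_4 − l_5) / l_4 = (0.82 − 0.68) / 0.82
     = 0.14 / 0.82 = 0.170732… → 0.171

0.171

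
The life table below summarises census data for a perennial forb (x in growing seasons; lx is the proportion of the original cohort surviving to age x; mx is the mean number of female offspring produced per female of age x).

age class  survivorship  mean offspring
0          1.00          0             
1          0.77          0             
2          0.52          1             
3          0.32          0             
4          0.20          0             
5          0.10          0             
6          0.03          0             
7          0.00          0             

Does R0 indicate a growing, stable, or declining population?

R0 = Σ lx·mx = 0 + 0 + 0.52 + 0 + 0 + 0 + 0 + 0 = 0.52
R0 < 1, so the population is declining.

declining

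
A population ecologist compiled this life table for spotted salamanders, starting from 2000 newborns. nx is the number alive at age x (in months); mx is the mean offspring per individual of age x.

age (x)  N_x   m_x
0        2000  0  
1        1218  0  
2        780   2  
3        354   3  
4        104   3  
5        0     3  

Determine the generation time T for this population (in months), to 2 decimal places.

lx = nx/n0 = nx/2000: 1, 0.609, 0.39, 0.177, 0.052, 0
lx·mx: 0, 0, 0.78, 0.531, 0.156, 0 → R0 = 1.467
x·lx·mx: 0, 0, 1.56, 1.593, 0.624, 0 → Σ = 3.777
T = 3.777 / 1.467 = 2.574642… → 2.57

2.57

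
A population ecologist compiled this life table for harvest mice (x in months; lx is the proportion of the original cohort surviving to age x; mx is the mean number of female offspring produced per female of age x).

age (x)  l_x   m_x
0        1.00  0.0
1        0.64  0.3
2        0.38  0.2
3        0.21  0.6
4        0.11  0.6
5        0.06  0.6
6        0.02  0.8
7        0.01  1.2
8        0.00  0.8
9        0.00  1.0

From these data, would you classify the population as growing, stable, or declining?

declining

R0 = Σ lx·mx = 0 + 0.192 + 0.076 + 0.126 + 0.066 + 0.036 + 0.016 + 0.012 + 0 + 0 = 0.524
R0 < 1, so the population is declining.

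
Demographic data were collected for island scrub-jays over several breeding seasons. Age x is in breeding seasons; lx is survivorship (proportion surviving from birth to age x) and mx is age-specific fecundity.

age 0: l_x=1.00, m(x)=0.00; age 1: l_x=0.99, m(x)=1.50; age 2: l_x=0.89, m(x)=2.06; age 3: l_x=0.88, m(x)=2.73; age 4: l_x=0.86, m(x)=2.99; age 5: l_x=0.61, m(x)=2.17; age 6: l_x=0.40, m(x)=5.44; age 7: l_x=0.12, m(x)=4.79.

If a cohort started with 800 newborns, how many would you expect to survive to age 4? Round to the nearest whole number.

Expected survivors = N0 · l_4 = 800 × 0.86 = 688 → 688

688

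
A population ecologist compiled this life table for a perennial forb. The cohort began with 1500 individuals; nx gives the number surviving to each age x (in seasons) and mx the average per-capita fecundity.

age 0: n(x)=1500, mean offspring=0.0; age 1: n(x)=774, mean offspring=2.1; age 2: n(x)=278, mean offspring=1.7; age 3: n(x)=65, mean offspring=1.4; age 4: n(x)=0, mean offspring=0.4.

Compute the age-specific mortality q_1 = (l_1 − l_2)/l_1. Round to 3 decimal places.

0.641

lx = nx/n0 = nx/1500: 1, 0.516, 0.18533…, 0.04333…, 0
q_1 = (l_1 − l_2) / l_1 = (0.516 − 0.185333…) / 0.516
     = 0.330667… / 0.516 = 0.640827… → 0.641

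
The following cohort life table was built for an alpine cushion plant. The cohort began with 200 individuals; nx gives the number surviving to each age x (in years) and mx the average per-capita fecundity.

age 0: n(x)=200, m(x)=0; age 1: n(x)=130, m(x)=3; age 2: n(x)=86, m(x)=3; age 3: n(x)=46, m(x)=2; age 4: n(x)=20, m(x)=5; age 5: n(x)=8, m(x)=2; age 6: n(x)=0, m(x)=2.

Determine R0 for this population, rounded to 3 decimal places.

4.280

lx = nx/n0 = nx/200: 1, 0.65, 0.43, 0.23, 0.1, 0.04, 0
lx·mx by age: 0, 1.95, 1.29, 0.46, 0.5, 0.08, 0
R0 = Σ lx·mx = 4.28 → 4.280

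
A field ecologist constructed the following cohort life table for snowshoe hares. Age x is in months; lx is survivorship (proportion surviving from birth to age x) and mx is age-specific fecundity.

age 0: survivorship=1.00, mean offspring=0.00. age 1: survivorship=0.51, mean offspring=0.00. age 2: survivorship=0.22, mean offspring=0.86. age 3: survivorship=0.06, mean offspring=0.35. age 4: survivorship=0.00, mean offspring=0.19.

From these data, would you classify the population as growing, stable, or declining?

R0 = Σ lx·mx = 0 + 0 + 0.1892 + 0.021 + 0 = 0.2102
R0 < 1, so the population is declining.

declining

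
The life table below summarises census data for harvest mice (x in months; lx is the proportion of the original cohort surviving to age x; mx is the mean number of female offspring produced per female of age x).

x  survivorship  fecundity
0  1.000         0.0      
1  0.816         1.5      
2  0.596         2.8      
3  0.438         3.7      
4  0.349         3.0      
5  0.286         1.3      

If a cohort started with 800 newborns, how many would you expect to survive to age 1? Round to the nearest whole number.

Expected survivors = N0 · l_1 = 800 × 0.816 = 652.8 → 653

653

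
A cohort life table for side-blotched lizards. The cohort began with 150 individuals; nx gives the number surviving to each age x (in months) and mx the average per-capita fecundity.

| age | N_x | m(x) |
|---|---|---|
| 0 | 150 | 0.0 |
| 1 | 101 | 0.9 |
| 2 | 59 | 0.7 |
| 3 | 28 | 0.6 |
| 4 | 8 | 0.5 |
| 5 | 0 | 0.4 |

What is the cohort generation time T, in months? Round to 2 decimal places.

lx = nx/n0 = nx/150: 1, 0.67333…, 0.39333…, 0.18667…, 0.05333…, 0
lx·mx: 0, 0.606…, 0.275333…, 0.112…, 0.026667…, 0 → R0 = 1.02…
x·lx·mx: 0, 0.606…, 0.550667…, 0.336…, 0.106667…, 0 → Σ = 1.599333…
T = 1.599333… / 1.02… = 1.567974… → 1.57

1.57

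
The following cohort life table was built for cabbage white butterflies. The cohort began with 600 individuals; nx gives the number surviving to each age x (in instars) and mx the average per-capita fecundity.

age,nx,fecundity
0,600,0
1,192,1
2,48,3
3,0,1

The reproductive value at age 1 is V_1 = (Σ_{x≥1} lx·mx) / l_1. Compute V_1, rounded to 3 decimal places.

lx = nx/n0 = nx/600: 1, 0.32, 0.08, 0
lx·mx for x ≥ 1: 0.32, 0.24, 0 → sum = 0.56
V_1 = 0.56 / l_1 = 0.56 / 0.32 = 1.75 → 1.750

1.750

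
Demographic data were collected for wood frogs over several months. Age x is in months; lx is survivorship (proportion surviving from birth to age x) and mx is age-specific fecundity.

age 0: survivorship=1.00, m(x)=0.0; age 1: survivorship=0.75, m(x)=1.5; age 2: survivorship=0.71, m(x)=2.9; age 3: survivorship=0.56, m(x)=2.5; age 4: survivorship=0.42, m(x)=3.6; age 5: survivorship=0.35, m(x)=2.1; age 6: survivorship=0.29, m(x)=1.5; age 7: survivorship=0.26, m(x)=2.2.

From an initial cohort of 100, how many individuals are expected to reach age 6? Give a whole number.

Expected survivors = N0 · l_6 = 100 × 0.29 = 29 → 29

29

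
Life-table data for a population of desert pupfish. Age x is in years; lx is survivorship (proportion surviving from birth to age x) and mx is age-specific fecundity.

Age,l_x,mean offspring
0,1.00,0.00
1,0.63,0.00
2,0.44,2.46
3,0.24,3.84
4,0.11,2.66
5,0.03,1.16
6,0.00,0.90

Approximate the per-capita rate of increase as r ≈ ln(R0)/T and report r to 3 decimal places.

0.315

R0 = Σ lx·mx = 0 + 0 + 1.0824 + 0.9216 + 0.2926 + 0.0348 + 0 = 2.3314
Σ x·lx·mx = 6.274; T = 6.274/2.3314 = 2.69109…
r ≈ ln(R0)/T = ln(2.3314)/2.69109… = 0.31455… → 0.315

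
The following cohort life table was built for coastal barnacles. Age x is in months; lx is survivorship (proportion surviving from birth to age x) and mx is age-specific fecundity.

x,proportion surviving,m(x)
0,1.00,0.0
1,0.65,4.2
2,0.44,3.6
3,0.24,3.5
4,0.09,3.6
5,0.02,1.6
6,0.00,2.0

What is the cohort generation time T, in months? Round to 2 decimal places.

lx·mx: 0, 2.73, 1.584, 0.84, 0.324, 0.032, 0 → R0 = 5.51
x·lx·mx: 0, 2.73, 3.168, 2.52, 1.296, 0.16, 0 → Σ = 9.874
T = 9.874 / 5.51 = 1.792015… → 1.79

1.79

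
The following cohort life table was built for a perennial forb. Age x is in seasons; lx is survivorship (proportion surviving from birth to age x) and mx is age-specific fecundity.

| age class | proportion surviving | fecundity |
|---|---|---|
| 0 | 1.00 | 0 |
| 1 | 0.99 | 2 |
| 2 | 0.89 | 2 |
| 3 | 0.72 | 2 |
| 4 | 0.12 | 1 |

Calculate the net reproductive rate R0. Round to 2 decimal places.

lx·mx by age: 0, 1.98, 1.78, 1.44, 0.12
R0 = Σ lx·mx = 5.32 → 5.32

5.32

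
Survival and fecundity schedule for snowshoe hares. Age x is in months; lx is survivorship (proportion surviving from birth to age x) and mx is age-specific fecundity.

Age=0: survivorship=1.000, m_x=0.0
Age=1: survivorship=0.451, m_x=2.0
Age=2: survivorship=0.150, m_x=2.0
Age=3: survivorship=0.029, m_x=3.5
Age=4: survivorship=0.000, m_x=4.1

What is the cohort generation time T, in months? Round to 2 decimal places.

1.39

lx·mx: 0, 0.902, 0.3, 0.1015, 0 → R0 = 1.3035
x·lx·mx: 0, 0.902, 0.6, 0.3045, 0 → Σ = 1.8065
T = 1.8065 / 1.3035 = 1.385884… → 1.39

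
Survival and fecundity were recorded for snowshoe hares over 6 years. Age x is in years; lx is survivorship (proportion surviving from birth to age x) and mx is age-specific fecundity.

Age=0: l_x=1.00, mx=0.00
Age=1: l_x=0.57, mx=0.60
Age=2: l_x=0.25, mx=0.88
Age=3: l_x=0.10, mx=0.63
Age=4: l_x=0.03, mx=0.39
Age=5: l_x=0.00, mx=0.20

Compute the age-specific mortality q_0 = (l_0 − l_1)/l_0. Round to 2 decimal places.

q_0 = (l_0 − l_1) / l_0 = (1 − 0.57) / 1
     = 0.43 / 1 = 0.43 → 0.43

0.43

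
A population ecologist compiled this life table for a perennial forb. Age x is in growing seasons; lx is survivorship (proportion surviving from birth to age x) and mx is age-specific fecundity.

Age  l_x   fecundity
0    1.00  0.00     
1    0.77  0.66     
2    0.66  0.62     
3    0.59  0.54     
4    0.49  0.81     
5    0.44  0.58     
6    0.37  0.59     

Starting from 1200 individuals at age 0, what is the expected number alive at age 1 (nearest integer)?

Expected survivors = N0 · l_1 = 1200 × 0.77 = 924 → 924

924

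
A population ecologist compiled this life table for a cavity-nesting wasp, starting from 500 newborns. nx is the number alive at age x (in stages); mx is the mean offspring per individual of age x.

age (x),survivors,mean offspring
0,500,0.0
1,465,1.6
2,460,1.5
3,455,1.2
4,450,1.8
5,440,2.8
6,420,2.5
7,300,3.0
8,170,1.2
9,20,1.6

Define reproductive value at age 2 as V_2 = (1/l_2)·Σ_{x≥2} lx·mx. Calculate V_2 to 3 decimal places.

lx = nx/n0 = nx/500: 1, 0.93, 0.92, 0.91, 0.9, 0.88, 0.84, 0.6, 0.34, 0.04
lx·mx for x ≥ 2: 1.38, 1.092, 1.62, 2.464, 2.1, 1.8, 0.408, 0.064 → sum = 10.928
V_2 = 10.928 / l_2 = 10.928 / 0.92 = 11.878261… → 11.878

11.878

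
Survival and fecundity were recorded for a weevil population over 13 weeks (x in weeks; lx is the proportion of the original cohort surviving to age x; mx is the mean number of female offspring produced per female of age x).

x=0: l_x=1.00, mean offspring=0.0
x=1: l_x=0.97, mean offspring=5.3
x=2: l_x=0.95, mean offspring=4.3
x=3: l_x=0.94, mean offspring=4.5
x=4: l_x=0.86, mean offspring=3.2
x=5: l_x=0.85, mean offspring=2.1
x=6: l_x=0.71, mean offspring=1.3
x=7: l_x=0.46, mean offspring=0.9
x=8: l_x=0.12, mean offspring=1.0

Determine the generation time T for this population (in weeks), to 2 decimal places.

lx·mx: 0, 5.141, 4.085, 4.23, 2.752, 1.785, 0.923, 0.414, 0.12 → R0 = 19.45
x·lx·mx: 0, 5.141, 8.17, 12.69, 11.008, 8.925, 5.538, 2.898, 0.96 → Σ = 55.33
T = 55.33 / 19.45 = 2.84473… → 2.84

2.84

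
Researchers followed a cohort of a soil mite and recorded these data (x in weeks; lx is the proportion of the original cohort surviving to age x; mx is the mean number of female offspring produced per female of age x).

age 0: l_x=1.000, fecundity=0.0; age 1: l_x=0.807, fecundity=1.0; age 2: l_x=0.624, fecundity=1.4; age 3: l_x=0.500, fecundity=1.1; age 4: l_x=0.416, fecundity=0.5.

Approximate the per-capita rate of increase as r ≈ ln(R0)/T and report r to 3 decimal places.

0.432

R0 = Σ lx·mx = 0 + 0.807 + 0.8736 + 0.55 + 0.208 = 2.4386
Σ x·lx·mx = 5.0362; T = 5.0362/2.4386 = 2.0652…
r ≈ ln(R0)/T = ln(2.4386)/2.0652… = 0.43164… → 0.432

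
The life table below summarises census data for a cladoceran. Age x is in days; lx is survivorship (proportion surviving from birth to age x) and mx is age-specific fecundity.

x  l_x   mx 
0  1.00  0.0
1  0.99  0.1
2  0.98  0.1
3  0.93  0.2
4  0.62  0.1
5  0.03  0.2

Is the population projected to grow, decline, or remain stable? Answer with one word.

R0 = Σ lx·mx = 0 + 0.099 + 0.098 + 0.186 + 0.062 + 0.006 = 0.451
R0 < 1, so the population is declining.

declining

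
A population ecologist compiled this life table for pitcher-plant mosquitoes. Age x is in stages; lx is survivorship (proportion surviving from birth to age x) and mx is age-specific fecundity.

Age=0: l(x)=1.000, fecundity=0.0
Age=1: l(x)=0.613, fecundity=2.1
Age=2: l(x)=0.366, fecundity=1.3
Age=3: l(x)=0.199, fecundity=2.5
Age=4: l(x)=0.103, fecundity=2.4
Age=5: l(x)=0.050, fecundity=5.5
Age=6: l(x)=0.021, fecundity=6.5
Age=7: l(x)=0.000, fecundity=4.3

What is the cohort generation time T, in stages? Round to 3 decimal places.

lx·mx: 0, 1.2873, 0.4758, 0.4975, 0.2472, 0.275, 0.1365, 0 → R0 = 2.9193
x·lx·mx: 0, 1.2873, 0.9516, 1.4925, 0.9888, 1.375, 0.819, 0 → Σ = 6.9142
T = 6.9142 / 2.9193 = 2.368444… → 2.368

2.368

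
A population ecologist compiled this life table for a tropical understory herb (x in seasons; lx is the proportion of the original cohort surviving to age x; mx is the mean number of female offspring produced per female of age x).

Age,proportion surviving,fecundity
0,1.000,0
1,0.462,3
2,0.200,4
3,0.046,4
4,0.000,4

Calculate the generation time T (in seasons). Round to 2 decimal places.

lx·mx: 0, 1.386, 0.8, 0.184, 0 → R0 = 2.37
x·lx·mx: 0, 1.386, 1.6, 0.552, 0 → Σ = 3.538
T = 3.538 / 2.37 = 1.492827… → 1.49

1.49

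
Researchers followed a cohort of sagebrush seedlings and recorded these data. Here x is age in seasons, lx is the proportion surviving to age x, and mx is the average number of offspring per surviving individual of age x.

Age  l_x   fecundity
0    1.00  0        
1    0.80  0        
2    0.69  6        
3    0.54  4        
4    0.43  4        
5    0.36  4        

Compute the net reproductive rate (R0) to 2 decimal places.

9.46

lx·mx by age: 0, 0, 4.14, 2.16, 1.72, 1.44
R0 = Σ lx·mx = 9.46 → 9.46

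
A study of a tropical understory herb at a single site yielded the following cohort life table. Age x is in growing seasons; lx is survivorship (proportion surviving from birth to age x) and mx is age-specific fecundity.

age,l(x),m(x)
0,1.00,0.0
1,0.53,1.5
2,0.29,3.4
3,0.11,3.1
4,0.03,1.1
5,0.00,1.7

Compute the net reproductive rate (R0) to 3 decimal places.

lx·mx by age: 0, 0.795, 0.986, 0.341, 0.033, 0
R0 = Σ lx·mx = 2.155 → 2.155

2.155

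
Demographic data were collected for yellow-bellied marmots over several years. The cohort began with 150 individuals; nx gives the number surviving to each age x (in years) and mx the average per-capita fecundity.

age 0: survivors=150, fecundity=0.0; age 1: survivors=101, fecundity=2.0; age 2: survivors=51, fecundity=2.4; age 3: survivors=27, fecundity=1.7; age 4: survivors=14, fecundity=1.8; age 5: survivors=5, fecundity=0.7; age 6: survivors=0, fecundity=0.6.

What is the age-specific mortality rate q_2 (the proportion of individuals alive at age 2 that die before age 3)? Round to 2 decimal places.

lx = nx/n0 = nx/150: 1, 0.67333…, 0.34, 0.18, 0.09333…, 0.03333…, 0
q_2 = (l_2 − l_3) / l_2 = (0.34 − 0.18) / 0.34
     = 0.16 / 0.34 = 0.470588… → 0.47

0.47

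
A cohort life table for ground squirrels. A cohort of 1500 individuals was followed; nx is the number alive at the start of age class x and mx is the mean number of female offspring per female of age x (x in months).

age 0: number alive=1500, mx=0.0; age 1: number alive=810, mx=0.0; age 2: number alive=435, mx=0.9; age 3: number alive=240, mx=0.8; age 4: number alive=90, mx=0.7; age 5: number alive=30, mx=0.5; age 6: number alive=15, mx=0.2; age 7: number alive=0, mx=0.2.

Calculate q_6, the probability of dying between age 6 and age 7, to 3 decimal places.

lx = nx/n0 = nx/1500: 1, 0.54, 0.29, 0.16, 0.06, 0.02, 0.01, 0
q_6 = (l_6 − l_7) / l_6 = (0.01 − 0) / 0.01
     = 0.01 / 0.01 = 1 → 1.000

1.000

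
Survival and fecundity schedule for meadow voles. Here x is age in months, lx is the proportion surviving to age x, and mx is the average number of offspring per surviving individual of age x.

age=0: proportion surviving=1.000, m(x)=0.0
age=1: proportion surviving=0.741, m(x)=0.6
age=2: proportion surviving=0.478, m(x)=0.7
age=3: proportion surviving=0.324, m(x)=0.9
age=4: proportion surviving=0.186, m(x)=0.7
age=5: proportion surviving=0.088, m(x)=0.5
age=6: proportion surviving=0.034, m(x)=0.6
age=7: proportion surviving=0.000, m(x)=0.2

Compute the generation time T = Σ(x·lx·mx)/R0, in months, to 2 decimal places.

2.25

lx·mx: 0, 0.4446, 0.3346, 0.2916, 0.1302, 0.044, 0.0204, 0 → R0 = 1.2654
x·lx·mx: 0, 0.4446, 0.6692, 0.8748, 0.5208, 0.22, 0.1224, 0 → Σ = 2.8518
T = 2.8518 / 1.2654 = 2.253675… → 2.25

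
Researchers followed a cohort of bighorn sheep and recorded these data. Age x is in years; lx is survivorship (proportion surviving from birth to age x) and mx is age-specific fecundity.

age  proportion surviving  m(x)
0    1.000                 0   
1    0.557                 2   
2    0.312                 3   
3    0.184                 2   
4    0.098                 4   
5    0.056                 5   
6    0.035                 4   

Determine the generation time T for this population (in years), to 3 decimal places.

2.445

lx·mx: 0, 1.114, 0.936, 0.368, 0.392, 0.28, 0.14 → R0 = 3.23
x·lx·mx: 0, 1.114, 1.872, 1.104, 1.568, 1.4, 0.84 → Σ = 7.898
T = 7.898 / 3.23 = 2.445201… → 2.445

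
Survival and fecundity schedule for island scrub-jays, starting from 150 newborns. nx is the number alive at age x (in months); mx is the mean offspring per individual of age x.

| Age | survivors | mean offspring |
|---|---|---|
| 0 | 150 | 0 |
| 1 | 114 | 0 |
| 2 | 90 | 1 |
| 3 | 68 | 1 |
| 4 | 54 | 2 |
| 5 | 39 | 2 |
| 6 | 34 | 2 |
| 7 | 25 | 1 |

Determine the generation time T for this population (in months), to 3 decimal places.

lx = nx/n0 = nx/150: 1, 0.76, 0.6, 0.45333…, 0.36, 0.26, 0.22667…, 0.16667…
lx·mx: 0, 0, 0.6, 0.453333…, 0.72, 0.52, 0.453333…, 0.166667… → R0 = 2.913333…
x·lx·mx: 0, 0, 1.2, 1.36…, 2.88, 2.6, 2.72…, 1.166667… → Σ = 11.926667…
T = 11.926667… / 2.913333… = 4.093822… → 4.094

4.094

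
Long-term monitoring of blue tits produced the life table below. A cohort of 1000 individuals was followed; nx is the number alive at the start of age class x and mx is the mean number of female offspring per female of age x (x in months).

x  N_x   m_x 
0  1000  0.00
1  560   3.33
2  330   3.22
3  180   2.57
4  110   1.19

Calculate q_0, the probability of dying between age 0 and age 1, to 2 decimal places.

lx = nx/n0 = nx/1000: 1, 0.56, 0.33, 0.18, 0.11
q_0 = (l_0 − l_1) / l_0 = (1 − 0.56) / 1
     = 0.44 / 1 = 0.44 → 0.44

0.44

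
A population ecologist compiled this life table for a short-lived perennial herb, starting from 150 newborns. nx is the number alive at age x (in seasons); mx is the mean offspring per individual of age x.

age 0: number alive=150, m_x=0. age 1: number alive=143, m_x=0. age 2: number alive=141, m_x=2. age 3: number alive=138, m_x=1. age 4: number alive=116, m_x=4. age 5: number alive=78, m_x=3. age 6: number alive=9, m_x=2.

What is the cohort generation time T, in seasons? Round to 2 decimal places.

lx = nx/n0 = nx/150: 1, 0.95333…, 0.94, 0.92, 0.77333…, 0.52, 0.06
lx·mx: 0, 0, 1.88, 0.92, 3.093333…, 1.56, 0.12 → R0 = 7.573333…
x·lx·mx: 0, 0, 3.76, 2.76, 12.373333…, 7.8, 0.72 → Σ = 27.413333…
T = 27.413333… / 7.573333… = 3.619718… → 3.62

3.62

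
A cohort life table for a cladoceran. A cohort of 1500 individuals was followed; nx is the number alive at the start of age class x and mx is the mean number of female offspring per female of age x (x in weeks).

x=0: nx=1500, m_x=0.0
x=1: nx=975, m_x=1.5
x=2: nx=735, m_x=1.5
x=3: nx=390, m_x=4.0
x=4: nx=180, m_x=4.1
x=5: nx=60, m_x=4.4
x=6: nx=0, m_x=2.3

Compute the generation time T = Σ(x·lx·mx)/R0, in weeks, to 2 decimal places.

2.46

lx = nx/n0 = nx/1500: 1, 0.65, 0.49, 0.26, 0.12, 0.04, 0
lx·mx: 0, 0.975, 0.735, 1.04, 0.492, 0.176, 0 → R0 = 3.418
x·lx·mx: 0, 0.975, 1.47, 3.12, 1.968, 0.88, 0 → Σ = 8.413
T = 8.413 / 3.418 = 2.461381… → 2.46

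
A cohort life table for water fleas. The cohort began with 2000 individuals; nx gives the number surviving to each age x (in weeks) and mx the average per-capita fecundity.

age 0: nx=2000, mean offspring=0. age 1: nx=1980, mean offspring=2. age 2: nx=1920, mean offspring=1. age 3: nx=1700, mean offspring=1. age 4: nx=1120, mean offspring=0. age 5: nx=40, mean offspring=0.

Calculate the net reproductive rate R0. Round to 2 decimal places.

lx = nx/n0 = nx/2000: 1, 0.99, 0.96, 0.85, 0.56, 0.02
lx·mx by age: 0, 1.98, 0.96, 0.85, 0, 0
R0 = Σ lx·mx = 3.79 → 3.79

3.79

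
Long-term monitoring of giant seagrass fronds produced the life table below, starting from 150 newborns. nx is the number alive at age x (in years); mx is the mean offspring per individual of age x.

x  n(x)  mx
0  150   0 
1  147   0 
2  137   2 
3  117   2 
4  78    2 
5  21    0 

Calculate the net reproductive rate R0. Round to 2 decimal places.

4.43

lx = nx/n0 = nx/150: 1, 0.98, 0.91333…, 0.78, 0.52, 0.14
lx·mx by age: 0, 0, 1.826667…, 1.56, 1.04, 0
R0 = Σ lx·mx = 4.426667… → 4.43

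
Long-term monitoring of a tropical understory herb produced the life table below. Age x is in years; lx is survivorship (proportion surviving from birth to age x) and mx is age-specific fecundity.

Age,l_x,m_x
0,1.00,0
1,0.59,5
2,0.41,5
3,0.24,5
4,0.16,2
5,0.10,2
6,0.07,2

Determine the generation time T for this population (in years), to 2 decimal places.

2.01

lx·mx: 0, 2.95, 2.05, 1.2, 0.32, 0.2, 0.14 → R0 = 6.86
x·lx·mx: 0, 2.95, 4.1, 3.6, 1.28, 1, 0.84 → Σ = 13.77
T = 13.77 / 6.86 = 2.007289… → 2.01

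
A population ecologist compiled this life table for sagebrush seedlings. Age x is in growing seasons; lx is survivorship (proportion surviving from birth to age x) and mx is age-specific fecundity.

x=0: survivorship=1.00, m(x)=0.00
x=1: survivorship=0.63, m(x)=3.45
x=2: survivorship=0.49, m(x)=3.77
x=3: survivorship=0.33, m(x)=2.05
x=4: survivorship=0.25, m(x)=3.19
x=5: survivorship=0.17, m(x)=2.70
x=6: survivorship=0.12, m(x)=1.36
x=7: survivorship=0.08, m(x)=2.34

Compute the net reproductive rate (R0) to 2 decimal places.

6.30

lx·mx by age: 0, 2.1735, 1.8473, 0.6765, 0.7975, 0.459, 0.1632, 0.1872
R0 = Σ lx·mx = 6.3042 → 6.30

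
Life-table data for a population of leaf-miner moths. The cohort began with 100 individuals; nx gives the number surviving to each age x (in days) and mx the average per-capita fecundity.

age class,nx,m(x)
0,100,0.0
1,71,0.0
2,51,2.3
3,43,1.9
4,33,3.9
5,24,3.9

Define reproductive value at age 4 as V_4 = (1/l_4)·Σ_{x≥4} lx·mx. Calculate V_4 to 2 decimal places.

6.74

lx = nx/n0 = nx/100: 1, 0.71, 0.51, 0.43, 0.33, 0.24
lx·mx for x ≥ 4: 1.287, 0.936 → sum = 2.223
V_4 = 2.223 / l_4 = 2.223 / 0.33 = 6.736364… → 6.74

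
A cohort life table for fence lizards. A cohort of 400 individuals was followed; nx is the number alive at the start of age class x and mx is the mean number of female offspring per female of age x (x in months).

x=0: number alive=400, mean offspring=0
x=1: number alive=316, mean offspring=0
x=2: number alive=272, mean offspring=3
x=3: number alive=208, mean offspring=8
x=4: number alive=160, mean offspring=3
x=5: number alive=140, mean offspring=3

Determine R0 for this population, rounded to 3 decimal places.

lx = nx/n0 = nx/400: 1, 0.79, 0.68, 0.52, 0.4, 0.35
lx·mx by age: 0, 0, 2.04, 4.16, 1.2, 1.05
R0 = Σ lx·mx = 8.45 → 8.450

8.450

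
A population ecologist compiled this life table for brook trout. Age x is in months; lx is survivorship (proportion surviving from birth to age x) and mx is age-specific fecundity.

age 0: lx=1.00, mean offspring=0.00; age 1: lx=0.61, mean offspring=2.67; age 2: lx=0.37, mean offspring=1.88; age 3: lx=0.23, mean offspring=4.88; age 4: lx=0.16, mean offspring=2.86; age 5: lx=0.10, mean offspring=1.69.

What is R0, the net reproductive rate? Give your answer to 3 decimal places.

lx·mx by age: 0, 1.6287, 0.6956, 1.1224, 0.4576, 0.169
R0 = Σ lx·mx = 4.0733 → 4.073

4.073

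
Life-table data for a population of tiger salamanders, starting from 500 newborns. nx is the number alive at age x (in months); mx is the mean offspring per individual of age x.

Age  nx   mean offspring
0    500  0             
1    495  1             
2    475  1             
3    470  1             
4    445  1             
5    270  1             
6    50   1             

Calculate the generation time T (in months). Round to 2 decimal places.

lx = nx/n0 = nx/500: 1, 0.99, 0.95, 0.94, 0.89, 0.54, 0.1
lx·mx: 0, 0.99, 0.95, 0.94, 0.89, 0.54, 0.1 → R0 = 4.41
x·lx·mx: 0, 0.99, 1.9, 2.82, 3.56, 2.7, 0.6 → Σ = 12.57
T = 12.57 / 4.41 = 2.85034… → 2.85

2.85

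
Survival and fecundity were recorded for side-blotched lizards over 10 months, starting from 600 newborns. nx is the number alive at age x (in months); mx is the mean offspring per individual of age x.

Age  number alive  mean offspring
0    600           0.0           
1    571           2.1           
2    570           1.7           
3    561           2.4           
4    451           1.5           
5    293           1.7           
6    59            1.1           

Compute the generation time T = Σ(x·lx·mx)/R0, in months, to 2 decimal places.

lx = nx/n0 = nx/600: 1, 0.95167…, 0.95, 0.935, 0.75167…, 0.48833…, 0.09833…
lx·mx: 0, 1.9985…, 1.615, 2.244, 1.1275…, 0.830167…, 0.108167… → R0 = 7.923333…
x·lx·mx: 0, 1.9985…, 3.23, 6.732, 4.51…, 4.150833…, 0.649… → Σ = 21.270333…
T = 21.270333… / 7.923333… = 2.684518… → 2.68

2.68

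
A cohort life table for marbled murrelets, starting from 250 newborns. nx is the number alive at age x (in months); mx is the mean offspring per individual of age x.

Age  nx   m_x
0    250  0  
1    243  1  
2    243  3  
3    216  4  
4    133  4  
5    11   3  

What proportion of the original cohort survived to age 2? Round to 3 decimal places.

l_2 = n_2/n_0 = 243/250 = 0.972 → 0.972

0.972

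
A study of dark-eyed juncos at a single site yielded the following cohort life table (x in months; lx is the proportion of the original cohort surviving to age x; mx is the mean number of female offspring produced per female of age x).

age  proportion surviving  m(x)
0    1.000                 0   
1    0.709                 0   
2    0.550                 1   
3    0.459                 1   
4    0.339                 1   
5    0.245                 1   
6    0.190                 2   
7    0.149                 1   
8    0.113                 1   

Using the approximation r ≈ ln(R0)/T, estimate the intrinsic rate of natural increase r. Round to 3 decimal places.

R0 = Σ lx·mx = 0 + 0 + 0.55 + 0.459 + 0.339 + 0.245 + 0.38 + 0.149 + 0.113 = 2.235
Σ x·lx·mx = 9.285; T = 9.285/2.235 = 4.15436…
r ≈ ln(R0)/T = ln(2.235)/4.15436… = 0.19359… → 0.194

0.194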